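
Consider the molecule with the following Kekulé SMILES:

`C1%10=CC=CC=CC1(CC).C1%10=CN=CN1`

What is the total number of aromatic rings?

The SMILES encodes a seven-membered carbon ring with three C=C double bonds and one sp³ carbon; a five-membered ring with nitrogens at positions 1 and 3 (one bearing H, one in a C=N bond) and two double bonds.
The 7-membered ring has one sp³ carbon, so it is not fully conjugated — not aromatic (cycloheptatriene).
The 5-membered ring with two nitrogens (one N–H, one =N–) is fully conjugated (every ring atom contributes a p orbital); 2 ring double bonds (4 π electrons) plus a heteroatom lone pair (2) give 6 π electrons. 6 = 4(1)+2, so it is aromatic (imidazole).
1 of the 2 rings is aromatic. Total: 1.

1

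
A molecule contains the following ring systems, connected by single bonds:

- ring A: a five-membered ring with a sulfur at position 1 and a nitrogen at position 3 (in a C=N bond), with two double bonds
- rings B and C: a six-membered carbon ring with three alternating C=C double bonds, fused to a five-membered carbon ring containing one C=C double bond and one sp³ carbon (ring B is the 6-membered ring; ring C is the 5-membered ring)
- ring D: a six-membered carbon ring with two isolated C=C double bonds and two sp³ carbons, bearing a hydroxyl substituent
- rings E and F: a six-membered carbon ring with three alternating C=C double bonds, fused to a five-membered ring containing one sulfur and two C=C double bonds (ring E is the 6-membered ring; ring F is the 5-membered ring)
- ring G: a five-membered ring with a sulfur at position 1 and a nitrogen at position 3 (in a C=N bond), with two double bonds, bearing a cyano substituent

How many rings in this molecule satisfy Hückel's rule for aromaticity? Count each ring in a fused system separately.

5

Ring A is fully conjugated (every ring atom contributes a p orbital); 2 ring double bonds (4 π electrons) plus a heteroatom lone pair (2) give 6 π electrons. Since 6 = 4n+2 (n=1), ring A is aromatic (thiazole).
Ring B is fully conjugated (every ring atom contributes a p orbital); 3 ring double bonds give 6 π electrons. 6 = 4(1)+2, so ring B is aromatic (benzene ring).
Ring C has one sp³ carbon, so it is not fully conjugated — not aromatic (cyclopentene ring).
Ring D has two sp³ carbons, so it is not fully conjugated — not aromatic (1,4-cyclohexadiene).
Rings E and F form a fused bicyclic system (with one sulfur) with 9 sp² atoms and 10 π electrons from ring double bonds plus a heteroatom lone pair. 10 = 4(2)+2, so the system is aromatic and both rings count as aromatic (benzothiophene).
Ring G is fully conjugated (every ring atom contributes a p orbital); 2 ring double bonds (4 π electrons) plus a heteroatom lone pair (2) give 6 π electrons. Since 6 = 4n+2 (n=1), ring G is aromatic (thiazole).
Aromatic: A, B, E, F, G. Total: 5.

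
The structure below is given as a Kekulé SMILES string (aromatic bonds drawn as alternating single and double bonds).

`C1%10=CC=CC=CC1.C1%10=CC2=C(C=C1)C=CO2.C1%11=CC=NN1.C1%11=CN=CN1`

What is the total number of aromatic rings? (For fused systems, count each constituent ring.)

4

The SMILES encodes a seven-membered carbon ring with three C=C double bonds and one sp³ carbon; a six-membered carbon ring with three alternating C=C double bonds, fused to a five-membered ring containing one oxygen and two C=C double bonds; a five-membered ring with two adjacent nitrogens (one bearing H, one in a double bond) and two double bonds; a five-membered ring with nitrogens at positions 1 and 3 (one bearing H, one in a C=N bond) and two double bonds.
The 7-membered ring has one sp³ carbon, so it is not fully conjugated — not aromatic (cycloheptatriene).
The fused 6/5-membered bicyclic (with one oxygen) is a single π system with 9 sp² atoms and 10 π electrons from ring double bonds plus a heteroatom lone pair. 10 = 4(2)+2, so the system is aromatic and both rings count as aromatic (benzofuran).
The 5-membered ring with two adjacent nitrogens (one N–H, one =N–) has a continuous p-orbital overlap around the ring; 2 ring double bonds (4 π electrons) plus a heteroatom lone pair (2) give 6 π electrons. 6 = 4(1)+2, so it is aromatic (pyrazole).
The 5-membered ring with two nitrogens (one N–H, one =N–) is fully conjugated (every ring atom contributes a p orbital); 2 ring double bonds (4 π electrons) plus a heteroatom lone pair (2) give 6 π electrons. That satisfies 4n+2 with n=1, so it is aromatic (imidazole).
4 of the 5 rings are aromatic. Total: 4.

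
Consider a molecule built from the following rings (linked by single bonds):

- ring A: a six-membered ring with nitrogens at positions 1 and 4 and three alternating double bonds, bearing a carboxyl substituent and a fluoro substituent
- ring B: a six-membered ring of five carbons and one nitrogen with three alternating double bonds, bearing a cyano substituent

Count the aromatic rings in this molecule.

2

Ring A is fully conjugated (every ring atom contributes a p orbital); 3 ring double bonds give 6 π electrons. 6 = 4(1)+2, so ring A is aromatic (pyrazine).
Ring B is planar and fully conjugated; 3 ring double bonds give 6 π electrons. That satisfies 4n+2 with n=1, so ring B is aromatic (pyridine).
Aromatic: A, B. Total: 2.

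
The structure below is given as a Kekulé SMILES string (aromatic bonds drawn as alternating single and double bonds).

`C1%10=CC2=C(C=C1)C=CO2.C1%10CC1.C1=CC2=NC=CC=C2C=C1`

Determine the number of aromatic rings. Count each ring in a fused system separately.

4

The SMILES encodes a six-membered carbon ring with three alternating C=C double bonds, fused to a five-membered ring containing one oxygen and two C=C double bonds; a three-membered saturated carbon ring; two fused six-membered rings, each with three alternating double bonds; one ring is all carbon and the other has one ring nitrogen.
The fused 6/5-membered bicyclic (with one oxygen) is a single π system with 9 sp² atoms and 10 π electrons from ring double bonds plus a heteroatom lone pair. 10 = 4(2)+2, so the system is aromatic and both rings count as aromatic (benzofuran).
The 3-membered ring has only sp³ atoms, so it is not fully conjugated — not aromatic (cyclopropane).
The fused 6/6-membered bicyclic (with one nitrogen) is a single π system with 10 sp² atoms and 10 π electrons from ring double bonds. 10 = 4(2)+2, so the system is aromatic and both rings count as aromatic (quinoline).
4 of the 5 rings are aromatic. Total: 4.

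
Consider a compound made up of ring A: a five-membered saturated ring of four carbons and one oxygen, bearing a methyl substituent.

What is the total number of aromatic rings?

0

Ring A has only sp³ atoms, so it is not fully conjugated — not aromatic (tetrahydrofuran).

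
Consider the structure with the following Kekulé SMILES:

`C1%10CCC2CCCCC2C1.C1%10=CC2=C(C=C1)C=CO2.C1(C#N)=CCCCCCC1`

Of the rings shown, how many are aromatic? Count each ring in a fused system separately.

The SMILES encodes two fused six-membered saturated carbon rings; a six-membered carbon ring with three alternating C=C double bonds, fused to a five-membered ring containing one oxygen and two C=C double bonds; an eight-membered carbon ring with one C=C double bond.
The 6-membered ring has only sp³ atoms, so it is not fully conjugated — not aromatic (cyclohexane ring).
The second 6-membered ring has only sp³ atoms, so it is not fully conjugated — not aromatic (cyclohexane ring).
The fused 6/5-membered bicyclic (with one oxygen) is a single π system with 9 sp² atoms and 10 π electrons from ring double bonds plus a heteroatom lone pair. 10 = 4(2)+2, so the system is aromatic and both rings count as aromatic (benzofuran).
The 8-membered ring has six sp³ carbons, so it is not fully conjugated — not aromatic (cyclooctene).
2 of the 5 rings are aromatic. Total: 2.

2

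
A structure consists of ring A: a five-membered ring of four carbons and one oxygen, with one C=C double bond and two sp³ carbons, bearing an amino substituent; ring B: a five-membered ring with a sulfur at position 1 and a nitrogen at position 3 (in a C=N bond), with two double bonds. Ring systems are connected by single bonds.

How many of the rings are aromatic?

Ring A has two sp³ carbons, so it is not fully conjugated — not aromatic (2,3-dihydrofuran).
Ring B is fully conjugated (every ring atom contributes a p orbital); 2 ring double bonds (4 π electrons) plus a heteroatom lone pair (2) give 6 π electrons. That satisfies 4n+2 with n=1, so ring B is aromatic (thiazole).
Aromatic: B. Total: 1.

1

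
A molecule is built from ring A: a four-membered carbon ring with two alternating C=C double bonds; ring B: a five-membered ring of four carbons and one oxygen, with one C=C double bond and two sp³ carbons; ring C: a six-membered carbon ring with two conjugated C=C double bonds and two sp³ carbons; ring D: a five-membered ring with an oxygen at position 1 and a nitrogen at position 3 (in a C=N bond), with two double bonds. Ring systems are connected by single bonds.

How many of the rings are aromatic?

Ring A has only sp² ring atoms; a planar conformation would have a fully conjugated π system of 4 electrons. But 4 = 4(1), which is 4n not 4n+2, so ring A is not aromatic (cyclobutadiene) — cyclobutadiene is antiaromatic and distorts to a rectangle.
Ring B has two sp³ carbons, so it is not fully conjugated — not aromatic (2,3-dihydrofuran).
Ring C has two sp³ carbons, so it is not fully conjugated — not aromatic (1,3-cyclohexadiene).
Ring D is fully conjugated (every ring atom contributes a p orbital); 2 ring double bonds (4 π electrons) plus a heteroatom lone pair (2) give 6 π electrons. Since 6 = 4n+2 (n=1), ring D is aromatic (oxazole).
Aromatic: D. Total: 1.

1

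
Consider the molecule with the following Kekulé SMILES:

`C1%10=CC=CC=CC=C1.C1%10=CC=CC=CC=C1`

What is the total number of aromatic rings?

The SMILES encodes an eight-membered carbon ring with four alternating C=C double bonds; an eight-membered carbon ring with four alternating C=C double bonds.
The 8-membered ring has only sp² ring atoms; a planar conformation would have a fully conjugated π system of 8 electrons. But 8 = 4(2), which is 4n not 4n+2, so it is not aromatic (cyclooctatetraene) — cyclooctatetraene distorts into a non-planar tub to avoid antiaromaticity.
The second 8-membered ring has only sp² ring atoms; a planar conformation would have a fully conjugated π system of 8 electrons. But 8 = 4(2), which is 4n not 4n+2, so it is not aromatic (cyclooctatetraene) — cyclooctatetraene distorts into a non-planar tub to avoid antiaromaticity.
None of the rings are aromatic. Total: 0.

0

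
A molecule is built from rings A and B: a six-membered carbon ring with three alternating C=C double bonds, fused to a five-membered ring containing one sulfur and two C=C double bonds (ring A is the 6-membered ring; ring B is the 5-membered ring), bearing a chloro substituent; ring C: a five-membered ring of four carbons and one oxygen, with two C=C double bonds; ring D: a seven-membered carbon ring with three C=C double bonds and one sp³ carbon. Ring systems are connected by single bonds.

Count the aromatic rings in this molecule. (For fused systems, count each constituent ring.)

3

Rings A and B form a fused bicyclic system (with one sulfur) with 9 sp² atoms and 10 π electrons from ring double bonds plus a heteroatom lone pair. 10 = 4(2)+2, so the system is aromatic and both rings count as aromatic (benzothiophene).
Ring C is planar and fully conjugated; 2 ring double bonds (4 π electrons) plus a heteroatom lone pair (2) give 6 π electrons. 6 = 4(1)+2, so ring C is aromatic (furan).
Ring D has one sp³ carbon, so it is not fully conjugated — not aromatic (cycloheptatriene).
Aromatic: A, B, C. Total: 3.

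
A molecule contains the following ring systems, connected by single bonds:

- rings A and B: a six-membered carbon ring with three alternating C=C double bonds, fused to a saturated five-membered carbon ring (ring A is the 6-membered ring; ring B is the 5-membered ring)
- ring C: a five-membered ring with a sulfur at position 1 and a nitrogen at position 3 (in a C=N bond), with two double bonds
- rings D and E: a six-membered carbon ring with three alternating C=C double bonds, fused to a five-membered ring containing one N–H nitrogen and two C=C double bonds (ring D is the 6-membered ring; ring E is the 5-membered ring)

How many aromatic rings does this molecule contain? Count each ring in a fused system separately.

4

Ring A is fully conjugated (every ring atom contributes a p orbital); 3 ring double bonds give 6 π electrons. Since 6 = 4n+2 (n=1), ring A is aromatic (benzene ring).
Ring B has three sp³ carbons, so it is not fully conjugated — not aromatic (cyclopentane ring).
Ring C is planar and fully conjugated; 2 ring double bonds (4 π electrons) plus a heteroatom lone pair (2) give 6 π electrons. 6 = 4(1)+2, so ring C is aromatic (thiazole).
Rings D and E form a fused bicyclic system (with one N–H) with 9 sp² atoms and 10 π electrons from ring double bonds plus a heteroatom lone pair. 10 = 4(2)+2, so the system is aromatic and both rings count as aromatic (indole).
Aromatic: A, C, D, E. Total: 4.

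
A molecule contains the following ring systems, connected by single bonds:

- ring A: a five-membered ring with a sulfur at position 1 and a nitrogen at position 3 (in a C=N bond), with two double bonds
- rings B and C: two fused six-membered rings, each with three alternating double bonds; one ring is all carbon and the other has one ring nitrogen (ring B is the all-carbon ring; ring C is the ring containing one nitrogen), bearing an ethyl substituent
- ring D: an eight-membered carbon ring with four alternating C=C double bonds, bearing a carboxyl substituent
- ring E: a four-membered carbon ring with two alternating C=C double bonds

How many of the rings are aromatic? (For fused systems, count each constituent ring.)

3

Ring A is planar and fully conjugated; 2 ring double bonds (4 π electrons) plus a heteroatom lone pair (2) give 6 π electrons. Since 6 = 4n+2 (n=1), ring A is aromatic (thiazole).
Rings B and C form a fused bicyclic system (with one nitrogen) with 10 sp² atoms and 10 π electrons from ring double bonds. 10 = 4(2)+2, so the system is aromatic and both rings count as aromatic (quinoline).
Ring D has only sp² ring atoms; a planar conformation would have a fully conjugated π system of 8 electrons. But 8 = 4(2), which is 4n not 4n+2, so ring D is not aromatic (cyclooctatetraene) — cyclooctatetraene distorts into a non-planar tub to avoid antiaromaticity.
Ring E has only sp² ring atoms; a planar conformation would have a fully conjugated π system of 4 electrons. But 4 = 4(1), which is 4n not 4n+2, so ring E is not aromatic (cyclobutadiene) — cyclobutadiene is antiaromatic and distorts to a rectangle.
Aromatic: A, B, C. Total: 3.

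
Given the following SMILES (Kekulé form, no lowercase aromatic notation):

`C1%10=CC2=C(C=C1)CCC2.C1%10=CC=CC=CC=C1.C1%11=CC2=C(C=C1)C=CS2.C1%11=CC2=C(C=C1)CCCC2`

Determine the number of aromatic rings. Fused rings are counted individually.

The SMILES encodes a six-membered carbon ring with three alternating C=C double bonds, fused to a saturated five-membered carbon ring; an eight-membered carbon ring with four alternating C=C double bonds; a six-membered carbon ring with three alternating C=C double bonds, fused to a five-membered ring containing one sulfur and two C=C double bonds; a six-membered carbon ring with three alternating C=C double bonds, fused to a saturated six-membered carbon ring.
The 6-membered ring has a continuous p-orbital overlap around the ring; 3 ring double bonds give 6 π electrons. Since 6 = 4n+2 (n=1), it is aromatic (benzene ring).
The 5-membered ring has three sp³ carbons, so it is not fully conjugated — not aromatic (cyclopentane ring).
The 8-membered ring has only sp² ring atoms; a planar conformation would have a fully conjugated π system of 8 electrons. But 8 = 4(2), which is 4n not 4n+2, so it is not aromatic (cyclooctatetraene) — cyclooctatetraene distorts into a non-planar tub to avoid antiaromaticity.
The fused 6/5-membered bicyclic (with one sulfur) is a single π system with 9 sp² atoms and 10 π electrons from ring double bonds plus a heteroatom lone pair. 10 = 4(2)+2, so the system is aromatic and both rings count as aromatic (benzothiophene).
The second 6-membered ring is fully conjugated (every ring atom contributes a p orbital); 3 ring double bonds give 6 π electrons. That satisfies 4n+2 with n=1, so it is aromatic (benzene ring).
The third 6-membered ring has four sp³ carbons, so it is not fully conjugated — not aromatic (cyclohexane ring).
4 of the 7 rings are aromatic. Total: 4.

4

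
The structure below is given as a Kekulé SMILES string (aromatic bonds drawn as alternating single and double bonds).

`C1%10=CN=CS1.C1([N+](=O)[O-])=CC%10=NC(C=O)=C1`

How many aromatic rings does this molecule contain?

2

The SMILES encodes a five-membered ring with a sulfur at position 1 and a nitrogen at position 3 (in a C=N bond), with two double bonds; a six-membered ring of five carbons and one nitrogen with three alternating double bonds.
The 5-membered ring with one sulfur and one =N– is planar and fully conjugated; 2 ring double bonds (4 π electrons) plus a heteroatom lone pair (2) give 6 π electrons. Since 6 = 4n+2 (n=1), it is aromatic (thiazole).
The 6-membered ring with one nitrogen is planar and fully conjugated; 3 ring double bonds give 6 π electrons. 6 = 4(1)+2, so it is aromatic (pyridine).
2 of the 2 rings are aromatic. Total: 2.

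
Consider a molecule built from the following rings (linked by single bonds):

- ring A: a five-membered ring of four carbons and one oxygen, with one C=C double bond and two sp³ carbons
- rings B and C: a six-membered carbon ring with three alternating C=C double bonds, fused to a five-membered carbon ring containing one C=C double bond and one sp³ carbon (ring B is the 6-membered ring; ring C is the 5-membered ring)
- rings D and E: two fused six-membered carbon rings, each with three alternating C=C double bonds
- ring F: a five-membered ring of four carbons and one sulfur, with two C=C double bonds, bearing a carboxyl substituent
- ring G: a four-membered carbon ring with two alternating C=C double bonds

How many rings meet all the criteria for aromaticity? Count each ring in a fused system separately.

Ring A has two sp³ carbons, so it is not fully conjugated — not aromatic (2,3-dihydrofuran).
Ring B has a continuous p-orbital overlap around the ring; 3 ring double bonds give 6 π electrons. 6 = 4(1)+2, so ring B is aromatic (benzene ring).
Ring C has one sp³ carbon, so it is not fully conjugated — not aromatic (cyclopentene ring).
Rings D and E form a fused bicyclic system with 10 sp² atoms and 10 π electrons from ring double bonds. 10 = 4(2)+2, so the system is aromatic and both rings count as aromatic (naphthalene).
Ring F is fully conjugated (every ring atom contributes a p orbital); 2 ring double bonds (4 π electrons) plus a heteroatom lone pair (2) give 6 π electrons. That satisfies 4n+2 with n=1, so ring F is aromatic (thiophene).
Ring G has only sp² ring atoms; a planar conformation would have a fully conjugated π system of 4 electrons. But 4 = 4(1), which is 4n not 4n+2, so ring G is not aromatic (cyclobutadiene) — cyclobutadiene is antiaromatic and distorts to a rectangle.
Aromatic: B, D, E, F. Total: 4.

4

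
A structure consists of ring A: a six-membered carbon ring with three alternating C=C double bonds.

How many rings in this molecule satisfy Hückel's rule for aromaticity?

Ring A is planar and fully conjugated; 3 ring double bonds give 6 π electrons. Since 6 = 4n+2 (n=1), ring A is aromatic (benzene).

1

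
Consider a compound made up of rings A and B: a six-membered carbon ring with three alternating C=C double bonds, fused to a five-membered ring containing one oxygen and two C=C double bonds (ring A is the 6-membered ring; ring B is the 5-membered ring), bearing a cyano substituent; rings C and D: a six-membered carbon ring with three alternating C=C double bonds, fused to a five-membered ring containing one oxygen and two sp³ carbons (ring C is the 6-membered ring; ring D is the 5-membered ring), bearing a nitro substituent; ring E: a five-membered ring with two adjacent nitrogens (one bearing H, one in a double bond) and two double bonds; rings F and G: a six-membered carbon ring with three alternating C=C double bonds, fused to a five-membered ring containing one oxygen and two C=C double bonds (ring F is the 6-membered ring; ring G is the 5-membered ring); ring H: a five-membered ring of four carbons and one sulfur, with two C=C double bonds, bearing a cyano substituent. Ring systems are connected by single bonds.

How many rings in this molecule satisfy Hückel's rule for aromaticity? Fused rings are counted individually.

Rings A and B form a fused bicyclic system (with one oxygen) with 9 sp² atoms and 10 π electrons from ring double bonds plus a heteroatom lone pair. 10 = 4(2)+2, so the system is aromatic and both rings count as aromatic (benzofuran).
Ring C is fully conjugated (every ring atom contributes a p orbital); 3 ring double bonds give 6 π electrons. That satisfies 4n+2 with n=1, so ring C is aromatic (benzene ring).
Ring D has two sp³ carbons, so it is not fully conjugated — not aromatic (oxolane ring).
Ring E is fully conjugated (every ring atom contributes a p orbital); 2 ring double bonds (4 π electrons) plus a heteroatom lone pair (2) give 6 π electrons. That satisfies 4n+2 with n=1, so ring E is aromatic (pyrazole).
Rings F and G form a fused bicyclic system (with one oxygen) with 9 sp² atoms and 10 π electrons from ring double bonds plus a heteroatom lone pair. 10 = 4(2)+2, so the system is aromatic and both rings count as aromatic (benzofuran).
Ring H is planar and fully conjugated; 2 ring double bonds (4 π electrons) plus a heteroatom lone pair (2) give 6 π electrons. Since 6 = 4n+2 (n=1), ring H is aromatic (thiophene).
Aromatic: A, B, C, E, F, G, H. Total: 7.

7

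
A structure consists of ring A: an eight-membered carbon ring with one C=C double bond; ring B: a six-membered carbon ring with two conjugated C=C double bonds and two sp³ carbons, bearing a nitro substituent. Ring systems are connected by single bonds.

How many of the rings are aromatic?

0

Ring A has six sp³ carbons, so it is not fully conjugated — not aromatic (cyclooctene).
Ring B has two sp³ carbons, so it is not fully conjugated — not aromatic (1,3-cyclohexadiene).
No ring is aromatic. Total: 0.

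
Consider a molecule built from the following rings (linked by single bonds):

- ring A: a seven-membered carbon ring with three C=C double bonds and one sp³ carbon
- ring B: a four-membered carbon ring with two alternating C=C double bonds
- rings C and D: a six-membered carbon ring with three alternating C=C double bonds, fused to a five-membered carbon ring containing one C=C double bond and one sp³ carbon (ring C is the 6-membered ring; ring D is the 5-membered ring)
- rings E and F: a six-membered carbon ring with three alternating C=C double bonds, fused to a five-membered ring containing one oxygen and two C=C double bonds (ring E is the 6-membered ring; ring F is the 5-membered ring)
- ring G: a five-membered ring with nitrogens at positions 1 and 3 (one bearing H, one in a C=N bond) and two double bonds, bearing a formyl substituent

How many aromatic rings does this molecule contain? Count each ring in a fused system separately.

Ring A has one sp³ carbon, so it is not fully conjugated — not aromatic (cycloheptatriene).
Ring B has only sp² ring atoms; a planar conformation would have a fully conjugated π system of 4 electrons. But 4 = 4(1), which is 4n not 4n+2, so ring B is not aromatic (cyclobutadiene) — cyclobutadiene is antiaromatic and distorts to a rectangle.
Ring C is planar and fully conjugated; 3 ring double bonds give 6 π electrons. That satisfies 4n+2 with n=1, so ring C is aromatic (benzene ring).
Ring D has one sp³ carbon, so it is not fully conjugated — not aromatic (cyclopentene ring).
Rings E and F form a fused bicyclic system (with one oxygen) with 9 sp² atoms and 10 π electrons from ring double bonds plus a heteroatom lone pair. 10 = 4(2)+2, so the system is aromatic and both rings count as aromatic (benzofuran).
Ring G has a continuous p-orbital overlap around the ring; 2 ring double bonds (4 π electrons) plus a heteroatom lone pair (2) give 6 π electrons. Since 6 = 4n+2 (n=1), ring G is aromatic (imidazole).
Aromatic: C, E, F, G. Total: 4.

4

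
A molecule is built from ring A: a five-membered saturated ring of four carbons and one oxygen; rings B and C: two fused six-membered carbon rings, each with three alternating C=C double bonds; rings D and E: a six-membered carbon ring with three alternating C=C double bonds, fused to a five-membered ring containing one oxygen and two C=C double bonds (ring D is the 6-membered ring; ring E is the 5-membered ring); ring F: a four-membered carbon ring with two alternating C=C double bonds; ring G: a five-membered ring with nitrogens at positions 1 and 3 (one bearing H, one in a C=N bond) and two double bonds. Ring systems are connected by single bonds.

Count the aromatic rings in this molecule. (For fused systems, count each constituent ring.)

5

Ring A has only sp³ atoms, so it is not fully conjugated — not aromatic (tetrahydrofuran).
Rings B and C form a fused bicyclic system with 10 sp² atoms and 10 π electrons from ring double bonds. 10 = 4(2)+2, so the system is aromatic and both rings count as aromatic (naphthalene).
Rings D and E form a fused bicyclic system (with one oxygen) with 9 sp² atoms and 10 π electrons from ring double bonds plus a heteroatom lone pair. 10 = 4(2)+2, so the system is aromatic and both rings count as aromatic (benzofuran).
Ring F has only sp² ring atoms; a planar conformation would have a fully conjugated π system of 4 electrons. But 4 = 4(1), which is 4n not 4n+2, so ring F is not aromatic (cyclobutadiene) — cyclobutadiene is antiaromatic and distorts to a rectangle.
Ring G is planar and fully conjugated; 2 ring double bonds (4 π electrons) plus a heteroatom lone pair (2) give 6 π electrons. 6 = 4(1)+2, so ring G is aromatic (imidazole).
Aromatic: B, C, D, E, G. Total: 5.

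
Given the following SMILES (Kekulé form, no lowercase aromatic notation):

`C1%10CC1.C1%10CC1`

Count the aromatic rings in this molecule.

The SMILES encodes a three-membered saturated carbon ring; a three-membered saturated carbon ring.
The 3-membered ring has only sp³ atoms, so it is not fully conjugated — not aromatic (cyclopropane).
The second 3-membered ring has only sp³ atoms, so it is not fully conjugated — not aromatic (cyclopropane).
None of the rings are aromatic. Total: 0.

0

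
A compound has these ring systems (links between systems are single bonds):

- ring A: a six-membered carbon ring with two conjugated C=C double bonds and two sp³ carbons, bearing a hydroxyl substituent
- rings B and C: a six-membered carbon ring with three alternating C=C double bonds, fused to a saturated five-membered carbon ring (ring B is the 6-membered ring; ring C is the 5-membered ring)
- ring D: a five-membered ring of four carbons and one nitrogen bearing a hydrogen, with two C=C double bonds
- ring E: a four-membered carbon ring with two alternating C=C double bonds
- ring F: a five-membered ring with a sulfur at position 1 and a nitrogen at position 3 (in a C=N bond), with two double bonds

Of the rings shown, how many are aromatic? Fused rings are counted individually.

3

Ring A has two sp³ carbons, so it is not fully conjugated — not aromatic (1,3-cyclohexadiene).
Ring B has a continuous p-orbital overlap around the ring; 3 ring double bonds give 6 π electrons. 6 = 4(1)+2, so ring B is aromatic (benzene ring).
Ring C has three sp³ carbons, so it is not fully conjugated — not aromatic (cyclopentane ring).
Ring D is fully conjugated (every ring atom contributes a p orbital); 2 ring double bonds (4 π electrons) plus a heteroatom lone pair (2) give 6 π electrons. That satisfies 4n+2 with n=1, so ring D is aromatic (pyrrole).
Ring E has only sp² ring atoms; a planar conformation would have a fully conjugated π system of 4 electrons. But 4 = 4(1), which is 4n not 4n+2, so ring E is not aromatic (cyclobutadiene) — cyclobutadiene is antiaromatic and distorts to a rectangle.
Ring F is fully conjugated (every ring atom contributes a p orbital); 2 ring double bonds (4 π electrons) plus a heteroatom lone pair (2) give 6 π electrons. That satisfies 4n+2 with n=1, so ring F is aromatic (thiazole).
Aromatic: B, D, F. Total: 3.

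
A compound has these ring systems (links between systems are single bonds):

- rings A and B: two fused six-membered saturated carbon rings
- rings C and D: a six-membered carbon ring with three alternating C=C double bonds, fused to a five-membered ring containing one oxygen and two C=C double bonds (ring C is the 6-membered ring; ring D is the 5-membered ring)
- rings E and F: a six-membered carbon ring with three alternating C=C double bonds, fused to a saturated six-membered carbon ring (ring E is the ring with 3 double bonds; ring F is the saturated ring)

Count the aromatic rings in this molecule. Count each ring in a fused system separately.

3

Ring A has only sp³ atoms, so it is not fully conjugated — not aromatic (cyclohexane ring).
Ring B has only sp³ atoms, so it is not fully conjugated — not aromatic (cyclohexane ring).
Rings C and D form a fused bicyclic system (with one oxygen) with 9 sp² atoms and 10 π electrons from ring double bonds plus a heteroatom lone pair. 10 = 4(2)+2, so the system is aromatic and both rings count as aromatic (benzofuran).
Ring E has a continuous p-orbital overlap around the ring; 3 ring double bonds give 6 π electrons. 6 = 4(1)+2, so ring E is aromatic (benzene ring).
Ring F has four sp³ carbons, so it is not fully conjugated — not aromatic (cyclohexane ring).
Aromatic: C, D, E. Total: 3.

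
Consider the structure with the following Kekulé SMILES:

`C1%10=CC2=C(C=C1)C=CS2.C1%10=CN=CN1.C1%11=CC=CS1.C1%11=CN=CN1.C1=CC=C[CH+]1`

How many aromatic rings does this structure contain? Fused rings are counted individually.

5

The SMILES encodes a six-membered carbon ring with three alternating C=C double bonds, fused to a five-membered ring containing one sulfur and two C=C double bonds; a five-membered ring with nitrogens at positions 1 and 3 (one bearing H, one in a C=N bond) and two double bonds; a five-membered ring of four carbons and one sulfur, with two C=C double bonds; a five-membered ring with nitrogens at positions 1 and 3 (one bearing H, one in a C=N bond) and two double bonds; a five-membered all-carbon ring bearing a positive charge on one carbon, with two C=C double bonds.
The fused 6/5-membered bicyclic (with one sulfur) is a single π system with 9 sp² atoms and 10 π electrons from ring double bonds plus a heteroatom lone pair. 10 = 4(2)+2, so the system is aromatic and both rings count as aromatic (benzothiophene).
The 5-membered ring with two nitrogens (one N–H, one =N–) has a continuous p-orbital overlap around the ring; 2 ring double bonds (4 π electrons) plus a heteroatom lone pair (2) give 6 π electrons. Since 6 = 4n+2 (n=1), it is aromatic (imidazole).
The 5-membered ring with one sulfur is fully conjugated (every ring atom contributes a p orbital); 2 ring double bonds (4 π electrons) plus a heteroatom lone pair (2) give 6 π electrons. 6 = 4(1)+2, so it is aromatic (thiophene).
The second 5-membered ring with two nitrogens (one N–H, one =N–) is planar and fully conjugated; 2 ring double bonds (4 π electrons) plus a heteroatom lone pair (2) give 6 π electrons. 6 = 4(1)+2, so it is aromatic (imidazole).
The 5-membered ring has only sp² ring atoms; a planar conformation would have a fully conjugated π system of 4 electrons. But 4 = 4(1), which is 4n not 4n+2, so it is not aromatic (cyclopentadienyl cation).
5 of the 6 rings are aromatic. Total: 5.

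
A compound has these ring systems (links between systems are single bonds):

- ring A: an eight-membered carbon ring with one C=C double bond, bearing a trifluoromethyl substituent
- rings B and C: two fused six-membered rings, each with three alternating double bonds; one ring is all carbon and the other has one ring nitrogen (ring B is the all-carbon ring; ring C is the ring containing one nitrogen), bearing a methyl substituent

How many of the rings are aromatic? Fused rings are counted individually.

2

Ring A has six sp³ carbons, so it is not fully conjugated — not aromatic (cyclooctene).
Rings B and C form a fused bicyclic system (with one nitrogen) with 10 sp² atoms and 10 π electrons from ring double bonds. 10 = 4(2)+2, so the system is aromatic and both rings count as aromatic (quinoline).
Aromatic: B, C. Total: 2.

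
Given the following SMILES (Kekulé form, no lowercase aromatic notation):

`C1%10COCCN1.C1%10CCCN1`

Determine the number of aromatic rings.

The SMILES encodes a six-membered saturated ring with an oxygen and an N–H nitrogen at positions 1 and 4; a five-membered saturated ring of four carbons and one N–H nitrogen.
The 6-membered ring with one oxygen and one N–H (1,4) has only sp³ atoms, so it is not fully conjugated — not aromatic (morpholine).
The 5-membered ring with one N–H has only sp³ atoms, so it is not fully conjugated — not aromatic (pyrrolidine).
None of the rings are aromatic. Total: 0.

0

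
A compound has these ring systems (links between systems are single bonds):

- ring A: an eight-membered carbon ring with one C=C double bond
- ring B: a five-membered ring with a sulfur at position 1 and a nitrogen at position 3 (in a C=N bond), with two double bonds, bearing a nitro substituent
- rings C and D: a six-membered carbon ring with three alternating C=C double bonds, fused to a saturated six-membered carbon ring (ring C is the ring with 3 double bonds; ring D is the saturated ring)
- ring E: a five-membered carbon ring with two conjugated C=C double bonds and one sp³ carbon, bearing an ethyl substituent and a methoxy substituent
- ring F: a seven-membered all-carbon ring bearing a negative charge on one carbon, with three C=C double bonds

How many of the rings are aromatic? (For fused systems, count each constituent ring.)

Ring A has six sp³ carbons, so it is not fully conjugated — not aromatic (cyclooctene).
Ring B has a continuous p-orbital overlap around the ring; 2 ring double bonds (4 π electrons) plus a heteroatom lone pair (2) give 6 π electrons. That satisfies 4n+2 with n=1, so ring B is aromatic (thiazole).
Ring C is fully conjugated (every ring atom contributes a p orbital); 3 ring double bonds give 6 π electrons. 6 = 4(1)+2, so ring C is aromatic (benzene ring).
Ring D has four sp³ carbons, so it is not fully conjugated — not aromatic (cyclohexane ring).
Ring E has one sp³ carbon, so it is not fully conjugated — not aromatic (cyclopentadiene).
Ring F has only sp² ring atoms; a planar conformation would have a fully conjugated π system of 8 electrons. But 8 = 4(2), which is 4n not 4n+2, so ring F is not aromatic (cycloheptatrienyl anion).
Aromatic: B, C. Total: 2.

2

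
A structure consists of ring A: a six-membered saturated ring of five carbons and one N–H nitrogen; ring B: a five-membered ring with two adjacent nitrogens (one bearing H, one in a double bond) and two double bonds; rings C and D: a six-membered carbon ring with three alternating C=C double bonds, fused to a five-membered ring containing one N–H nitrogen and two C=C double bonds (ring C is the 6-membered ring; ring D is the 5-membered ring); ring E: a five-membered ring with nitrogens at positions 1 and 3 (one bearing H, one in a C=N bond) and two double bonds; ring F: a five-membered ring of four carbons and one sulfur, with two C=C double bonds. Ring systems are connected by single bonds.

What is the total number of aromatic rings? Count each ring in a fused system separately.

Ring A has only sp³ atoms, so it is not fully conjugated — not aromatic (piperidine).
Ring B has a continuous p-orbital overlap around the ring; 2 ring double bonds (4 π electrons) plus a heteroatom lone pair (2) give 6 π electrons. 6 = 4(1)+2, so ring B is aromatic (pyrazole).
Rings C and D form a fused bicyclic system (with one N–H) with 9 sp² atoms and 10 π electrons from ring double bonds plus a heteroatom lone pair. 10 = 4(2)+2, so the system is aromatic and both rings count as aromatic (indole).
Ring E has a continuous p-orbital overlap around the ring; 2 ring double bonds (4 π electrons) plus a heteroatom lone pair (2) give 6 π electrons. 6 = 4(1)+2, so ring E is aromatic (imidazole).
Ring F has a continuous p-orbital overlap around the ring; 2 ring double bonds (4 π electrons) plus a heteroatom lone pair (2) give 6 π electrons. Since 6 = 4n+2 (n=1), ring F is aromatic (thiophene).
Aromatic: B, C, D, E, F. Total: 5.

5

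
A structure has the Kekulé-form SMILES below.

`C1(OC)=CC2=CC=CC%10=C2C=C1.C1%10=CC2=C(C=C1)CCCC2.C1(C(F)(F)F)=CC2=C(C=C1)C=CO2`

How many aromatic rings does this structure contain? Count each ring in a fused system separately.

The SMILES encodes two fused six-membered carbon rings, each with three alternating C=C double bonds; a six-membered carbon ring with three alternating C=C double bonds, fused to a saturated six-membered carbon ring; a six-membered carbon ring with three alternating C=C double bonds, fused to a five-membered ring containing one oxygen and two C=C double bonds.
The fused 6/6-membered bicyclic is a single π system with 10 sp² atoms and 10 π electrons from ring double bonds. 10 = 4(2)+2, so the system is aromatic and both rings count as aromatic (naphthalene).
The 6-membered ring has a continuous p-orbital overlap around the ring; 3 ring double bonds give 6 π electrons. That satisfies 4n+2 with n=1, so it is aromatic (benzene ring).
The second 6-membered ring has four sp³ carbons, so it is not fully conjugated — not aromatic (cyclohexane ring).
The fused 6/5-membered bicyclic (with one oxygen) is a single π system with 9 sp² atoms and 10 π electrons from ring double bonds plus a heteroatom lone pair. 10 = 4(2)+2, so the system is aromatic and both rings count as aromatic (benzofuran).
5 of the 6 rings are aromatic. Total: 5.

5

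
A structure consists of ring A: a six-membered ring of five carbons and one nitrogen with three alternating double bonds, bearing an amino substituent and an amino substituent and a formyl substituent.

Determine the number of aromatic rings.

Ring A is fully conjugated (every ring atom contributes a p orbital); 3 ring double bonds give 6 π electrons. Since 6 = 4n+2 (n=1), ring A is aromatic (pyridine).

1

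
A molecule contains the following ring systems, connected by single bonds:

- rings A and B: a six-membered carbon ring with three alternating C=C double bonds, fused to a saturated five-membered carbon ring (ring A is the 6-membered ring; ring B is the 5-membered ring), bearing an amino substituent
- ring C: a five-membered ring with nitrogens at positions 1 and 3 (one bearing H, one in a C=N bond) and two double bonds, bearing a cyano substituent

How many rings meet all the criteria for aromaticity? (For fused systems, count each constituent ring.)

2

Ring A has a continuous p-orbital overlap around the ring; 3 ring double bonds give 6 π electrons. Since 6 = 4n+2 (n=1), ring A is aromatic (benzene ring).
Ring B has three sp³ carbons, so it is not fully conjugated — not aromatic (cyclopentane ring).
Ring C is planar and fully conjugated; 2 ring double bonds (4 π electrons) plus a heteroatom lone pair (2) give 6 π electrons. That satisfies 4n+2 with n=1, so ring C is aromatic (imidazole).
Aromatic: A, C. Total: 2.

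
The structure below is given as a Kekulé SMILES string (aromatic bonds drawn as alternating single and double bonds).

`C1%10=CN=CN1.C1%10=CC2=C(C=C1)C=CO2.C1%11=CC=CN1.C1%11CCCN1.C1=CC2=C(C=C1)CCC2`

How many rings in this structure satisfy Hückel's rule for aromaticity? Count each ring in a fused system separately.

5

The SMILES encodes a five-membered ring with nitrogens at positions 1 and 3 (one bearing H, one in a C=N bond) and two double bonds; a six-membered carbon ring with three alternating C=C double bonds, fused to a five-membered ring containing one oxygen and two C=C double bonds; a five-membered ring of four carbons and one nitrogen bearing a hydrogen, with two C=C double bonds; a five-membered saturated ring of four carbons and one N–H nitrogen; a six-membered carbon ring with three alternating C=C double bonds, fused to a saturated five-membered carbon ring.
The 5-membered ring with two nitrogens (one N–H, one =N–) is fully conjugated (every ring atom contributes a p orbital); 2 ring double bonds (4 π electrons) plus a heteroatom lone pair (2) give 6 π electrons. That satisfies 4n+2 with n=1, so it is aromatic (imidazole).
The fused 6/5-membered bicyclic (with one oxygen) is a single π system with 9 sp² atoms and 10 π electrons from ring double bonds plus a heteroatom lone pair. 10 = 4(2)+2, so the system is aromatic and both rings count as aromatic (benzofuran).
The 5-membered ring with one N–H is fully conjugated (every ring atom contributes a p orbital); 2 ring double bonds (4 π electrons) plus a heteroatom lone pair (2) give 6 π electrons. Since 6 = 4n+2 (n=1), it is aromatic (pyrrole).
The second 5-membered ring with one N–H has only sp³ atoms, so it is not fully conjugated — not aromatic (pyrrolidine).
The 6-membered ring has a continuous p-orbital overlap around the ring; 3 ring double bonds give 6 π electrons. 6 = 4(1)+2, so it is aromatic (benzene ring).
The 5-membered ring has three sp³ carbons, so it is not fully conjugated — not aromatic (cyclopentane ring).
5 of the 7 rings are aromatic. Total: 5.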